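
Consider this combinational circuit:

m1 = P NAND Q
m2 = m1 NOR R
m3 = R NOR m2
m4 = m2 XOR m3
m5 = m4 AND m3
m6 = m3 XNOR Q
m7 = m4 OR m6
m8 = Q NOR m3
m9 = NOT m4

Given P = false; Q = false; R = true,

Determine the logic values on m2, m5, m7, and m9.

m2 = false  m5 = false  m7 = true  m9 = true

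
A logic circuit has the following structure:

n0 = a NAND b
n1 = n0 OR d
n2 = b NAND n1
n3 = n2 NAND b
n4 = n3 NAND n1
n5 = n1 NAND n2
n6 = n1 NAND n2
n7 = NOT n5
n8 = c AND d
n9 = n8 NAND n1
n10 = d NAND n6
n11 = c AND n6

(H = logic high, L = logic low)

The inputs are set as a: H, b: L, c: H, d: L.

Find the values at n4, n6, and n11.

n4 = L, n6 = L, n11 = L

n0 = a NAND b = H NAND L = H
n1 = n0 OR d = H OR L = H
n2 = b NAND n1 = L NAND H = H
n3 = n2 NAND b = H NAND L = H
n4 = n3 NAND n1 = H NAND H = L
n6 = n1 NAND n2 = H NAND H = L
n11 = c AND n6 = H AND L = L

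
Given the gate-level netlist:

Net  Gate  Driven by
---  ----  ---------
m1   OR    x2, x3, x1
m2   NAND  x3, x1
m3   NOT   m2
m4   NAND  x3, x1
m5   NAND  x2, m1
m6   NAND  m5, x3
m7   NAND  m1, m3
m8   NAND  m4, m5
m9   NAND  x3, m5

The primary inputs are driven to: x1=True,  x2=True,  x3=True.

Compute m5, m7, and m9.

m5 = False  m7 = False  m9 = True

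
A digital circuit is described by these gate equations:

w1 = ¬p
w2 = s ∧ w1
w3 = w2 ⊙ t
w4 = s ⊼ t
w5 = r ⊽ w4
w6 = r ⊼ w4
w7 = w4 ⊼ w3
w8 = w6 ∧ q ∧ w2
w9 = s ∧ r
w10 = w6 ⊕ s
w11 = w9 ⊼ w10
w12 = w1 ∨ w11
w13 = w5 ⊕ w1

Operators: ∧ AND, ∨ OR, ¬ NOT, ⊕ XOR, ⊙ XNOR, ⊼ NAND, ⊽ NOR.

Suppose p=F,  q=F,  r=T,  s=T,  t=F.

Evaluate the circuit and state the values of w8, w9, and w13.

w8 = F  w9 = T  w13 = T

w1 = NOT p = NOT F = T
w2 = s AND w1 = T AND T = T
w4 = s NAND t = T NAND F = T
w5 = r NOR w4 = T NOR T = F
w6 = r NAND w4 = T NAND T = F
w8 = w6 AND q AND w2 = F AND F AND T = F
w9 = s AND r = T AND T = T
w13 = w5 XOR w1 = F XOR T = T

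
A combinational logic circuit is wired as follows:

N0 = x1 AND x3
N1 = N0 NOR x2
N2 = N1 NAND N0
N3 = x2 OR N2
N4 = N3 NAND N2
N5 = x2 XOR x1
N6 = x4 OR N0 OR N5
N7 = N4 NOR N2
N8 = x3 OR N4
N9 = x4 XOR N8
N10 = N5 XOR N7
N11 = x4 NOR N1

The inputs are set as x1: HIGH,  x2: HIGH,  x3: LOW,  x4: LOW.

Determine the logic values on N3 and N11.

N3 = HIGH  N11 = HIGH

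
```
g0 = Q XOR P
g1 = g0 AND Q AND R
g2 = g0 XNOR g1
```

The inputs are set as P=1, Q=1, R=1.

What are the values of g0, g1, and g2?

g0 = 0, g1 = 0, g2 = 1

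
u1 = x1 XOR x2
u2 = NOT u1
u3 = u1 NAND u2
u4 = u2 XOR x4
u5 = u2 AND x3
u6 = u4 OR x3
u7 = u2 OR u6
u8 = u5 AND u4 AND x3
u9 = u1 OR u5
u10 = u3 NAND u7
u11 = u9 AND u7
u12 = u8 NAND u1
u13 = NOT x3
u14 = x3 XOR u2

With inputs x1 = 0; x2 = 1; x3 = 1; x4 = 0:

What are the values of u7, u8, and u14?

u7 = 1; u8 = 0; u14 = 1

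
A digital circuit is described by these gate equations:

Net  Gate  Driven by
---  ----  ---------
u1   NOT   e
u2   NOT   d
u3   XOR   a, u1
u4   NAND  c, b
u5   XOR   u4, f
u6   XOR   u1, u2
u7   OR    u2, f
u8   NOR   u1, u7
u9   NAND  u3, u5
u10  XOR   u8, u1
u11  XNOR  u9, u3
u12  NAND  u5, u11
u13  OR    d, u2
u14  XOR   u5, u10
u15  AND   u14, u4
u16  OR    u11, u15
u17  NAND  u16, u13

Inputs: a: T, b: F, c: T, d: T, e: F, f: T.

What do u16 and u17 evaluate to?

u1 = NOT e = NOT F = T
u2 = NOT d = NOT T = F
u3 = a XOR u1 = T XOR T = F
u4 = c NAND b = T NAND F = T
u5 = u4 XOR f = T XOR T = F
u7 = u2 OR f = F OR T = T
u8 = u1 NOR u7 = T NOR T = F
u9 = u3 NAND u5 = F NAND F = T
u10 = u8 XOR u1 = F XOR T = T
u11 = u9 XNOR u3 = T XNOR F = F
u13 = d OR u2 = T OR F = T
u14 = u5 XOR u10 = F XOR T = T
u15 = u14 AND u4 = T AND T = T
u16 = u11 OR u15 = F OR T = T
u17 = u16 NAND u13 = T NAND T = F

u16 = T, u17 = F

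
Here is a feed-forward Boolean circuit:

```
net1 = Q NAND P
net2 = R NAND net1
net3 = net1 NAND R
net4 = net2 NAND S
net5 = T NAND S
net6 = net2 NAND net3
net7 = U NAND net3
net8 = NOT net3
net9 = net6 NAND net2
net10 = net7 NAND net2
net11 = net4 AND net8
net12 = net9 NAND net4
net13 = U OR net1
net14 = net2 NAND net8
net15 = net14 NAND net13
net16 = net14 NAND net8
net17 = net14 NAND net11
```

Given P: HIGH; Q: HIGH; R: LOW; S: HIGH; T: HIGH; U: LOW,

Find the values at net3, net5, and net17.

net3 = HIGH; net5 = LOW; net17 = HIGH

net1 = Q NAND P = HIGH NAND HIGH = LOW
net2 = R NAND net1 = LOW NAND LOW = HIGH
net3 = net1 NAND R = LOW NAND LOW = HIGH
net4 = net2 NAND S = HIGH NAND HIGH = LOW
net5 = T NAND S = HIGH NAND HIGH = LOW
net8 = NOT net3 = NOT HIGH = LOW
net11 = net4 AND net8 = LOW AND LOW = LOW
net14 = net2 NAND net8 = HIGH NAND LOW = HIGH
net17 = net14 NAND net11 = HIGH NAND LOW = HIGH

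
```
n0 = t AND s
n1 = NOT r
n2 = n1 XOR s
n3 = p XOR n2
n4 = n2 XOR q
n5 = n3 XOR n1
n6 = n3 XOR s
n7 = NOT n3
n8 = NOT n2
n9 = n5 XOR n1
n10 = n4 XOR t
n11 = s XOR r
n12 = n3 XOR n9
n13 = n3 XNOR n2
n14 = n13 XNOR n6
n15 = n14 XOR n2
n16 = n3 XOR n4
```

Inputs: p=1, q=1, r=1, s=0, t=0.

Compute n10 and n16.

n1 = NOT r = NOT 1 = 0
n2 = n1 XOR s = 0 XOR 0 = 0
n3 = p XOR n2 = 1 XOR 0 = 1
n4 = n2 XOR q = 0 XOR 1 = 1
n10 = n4 XOR t = 1 XOR 0 = 1
n16 = n3 XOR n4 = 1 XOR 1 = 0

n10 = 1; n16 = 0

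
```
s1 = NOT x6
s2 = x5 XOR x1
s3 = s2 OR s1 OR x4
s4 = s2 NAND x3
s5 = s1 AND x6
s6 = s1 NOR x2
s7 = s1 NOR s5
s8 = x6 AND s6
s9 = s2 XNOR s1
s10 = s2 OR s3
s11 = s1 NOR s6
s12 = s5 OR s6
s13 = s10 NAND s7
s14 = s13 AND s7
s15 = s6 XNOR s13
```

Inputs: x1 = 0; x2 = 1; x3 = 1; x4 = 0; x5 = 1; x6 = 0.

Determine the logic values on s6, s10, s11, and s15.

s1 = NOT x6 = NOT 0 = 1
s2 = x5 XOR x1 = 1 XOR 0 = 1
s3 = s2 OR s1 OR x4 = 1 OR 1 OR 0 = 1
s5 = s1 AND x6 = 1 AND 0 = 0
s6 = s1 NOR x2 = 1 NOR 1 = 0
s7 = s1 NOR s5 = 1 NOR 0 = 0
s10 = s2 OR s3 = 1 OR 1 = 1
s11 = s1 NOR s6 = 1 NOR 0 = 0
s13 = s10 NAND s7 = 1 NAND 0 = 1
s15 = s6 XNOR s13 = 0 XNOR 1 = 0

s6 = 0; s10 = 1; s11 = 0; s15 = 0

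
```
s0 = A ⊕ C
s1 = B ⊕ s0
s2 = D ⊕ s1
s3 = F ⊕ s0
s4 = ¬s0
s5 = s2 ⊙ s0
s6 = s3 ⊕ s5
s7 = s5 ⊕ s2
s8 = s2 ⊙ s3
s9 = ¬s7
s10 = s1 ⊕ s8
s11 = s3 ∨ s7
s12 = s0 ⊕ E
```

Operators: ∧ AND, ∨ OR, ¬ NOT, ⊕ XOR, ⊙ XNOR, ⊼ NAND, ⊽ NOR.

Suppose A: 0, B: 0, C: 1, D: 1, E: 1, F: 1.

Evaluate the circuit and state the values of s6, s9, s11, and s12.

s6 = 0; s9 = 1; s11 = 0; s12 = 0

s0 = A XOR C = 0 XOR 1 = 1
s1 = B XOR s0 = 0 XOR 1 = 1
s2 = D XOR s1 = 1 XOR 1 = 0
s3 = F XOR s0 = 1 XOR 1 = 0
s5 = s2 XNOR s0 = 0 XNOR 1 = 0
s6 = s3 XOR s5 = 0 XOR 0 = 0
s7 = s5 XOR s2 = 0 XOR 0 = 0
s9 = NOT s7 = NOT 0 = 1
s11 = s3 OR s7 = 0 OR 0 = 0
s12 = s0 XOR E = 1 XOR 1 = 0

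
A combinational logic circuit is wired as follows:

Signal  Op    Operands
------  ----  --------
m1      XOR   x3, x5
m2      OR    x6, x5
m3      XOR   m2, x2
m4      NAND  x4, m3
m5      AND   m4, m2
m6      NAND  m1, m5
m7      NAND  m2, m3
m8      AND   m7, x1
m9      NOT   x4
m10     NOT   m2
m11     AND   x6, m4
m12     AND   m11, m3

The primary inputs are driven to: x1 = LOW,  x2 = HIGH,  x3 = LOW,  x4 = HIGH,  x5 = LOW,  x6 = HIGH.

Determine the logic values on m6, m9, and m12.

m6 = HIGH, m9 = LOW, m12 = LOW

m1 = x3 XOR x5 = LOW XOR LOW = LOW
m2 = x6 OR x5 = HIGH OR LOW = HIGH
m3 = m2 XOR x2 = HIGH XOR HIGH = LOW
m4 = x4 NAND m3 = HIGH NAND LOW = HIGH
m5 = m4 AND m2 = HIGH AND HIGH = HIGH
m6 = m1 NAND m5 = LOW NAND HIGH = HIGH
m9 = NOT x4 = NOT HIGH = LOW
m11 = x6 AND m4 = HIGH AND HIGH = HIGH
m12 = m11 AND m3 = HIGH AND LOW = LOW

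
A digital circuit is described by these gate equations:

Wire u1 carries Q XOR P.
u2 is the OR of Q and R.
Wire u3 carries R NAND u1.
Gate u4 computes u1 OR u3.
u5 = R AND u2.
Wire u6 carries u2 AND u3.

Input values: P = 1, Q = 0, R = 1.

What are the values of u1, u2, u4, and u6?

u1 = 1  u2 = 1  u4 = 1  u6 = 0

u1 = Q XOR P = 0 XOR 1 = 1
u2 = Q OR R = 0 OR 1 = 1
u3 = R NAND u1 = 1 NAND 1 = 0
u4 = u1 OR u3 = 1 OR 0 = 1
u6 = u2 AND u3 = 1 AND 0 = 0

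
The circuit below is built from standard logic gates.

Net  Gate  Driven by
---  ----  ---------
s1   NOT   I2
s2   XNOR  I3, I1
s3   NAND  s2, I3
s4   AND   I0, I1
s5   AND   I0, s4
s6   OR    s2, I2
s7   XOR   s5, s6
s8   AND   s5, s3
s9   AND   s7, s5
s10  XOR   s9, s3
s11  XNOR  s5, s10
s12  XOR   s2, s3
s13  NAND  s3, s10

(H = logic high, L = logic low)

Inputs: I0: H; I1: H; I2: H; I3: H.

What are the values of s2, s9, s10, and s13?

s2 = H; s9 = L; s10 = L; s13 = H

s2 = I3 XNOR I1 = H XNOR H = H
s3 = s2 NAND I3 = H NAND H = L
s4 = I0 AND I1 = H AND H = H
s5 = I0 AND s4 = H AND H = H
s6 = s2 OR I2 = H OR H = H
s7 = s5 XOR s6 = H XOR H = L
s9 = s7 AND s5 = L AND H = L
s10 = s9 XOR s3 = L XOR L = L
s13 = s3 NAND s10 = L NAND L = H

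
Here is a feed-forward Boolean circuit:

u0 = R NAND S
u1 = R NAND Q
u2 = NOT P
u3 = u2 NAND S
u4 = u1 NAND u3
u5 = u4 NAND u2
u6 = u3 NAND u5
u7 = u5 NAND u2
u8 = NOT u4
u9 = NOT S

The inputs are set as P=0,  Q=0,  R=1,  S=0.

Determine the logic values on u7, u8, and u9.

u1 = R NAND Q = 1 NAND 0 = 1
u2 = NOT P = NOT 0 = 1
u3 = u2 NAND S = 1 NAND 0 = 1
u4 = u1 NAND u3 = 1 NAND 1 = 0
u5 = u4 NAND u2 = 0 NAND 1 = 1
u7 = u5 NAND u2 = 1 NAND 1 = 0
u8 = NOT u4 = NOT 0 = 1
u9 = NOT S = NOT 0 = 1

u7 = 0, u8 = 1, u9 = 1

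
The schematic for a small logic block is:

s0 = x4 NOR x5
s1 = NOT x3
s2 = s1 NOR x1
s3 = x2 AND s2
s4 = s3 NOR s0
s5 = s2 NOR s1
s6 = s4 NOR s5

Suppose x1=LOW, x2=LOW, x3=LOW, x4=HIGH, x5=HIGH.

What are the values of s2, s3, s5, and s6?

s2 = LOW  s3 = LOW  s5 = LOW  s6 = LOW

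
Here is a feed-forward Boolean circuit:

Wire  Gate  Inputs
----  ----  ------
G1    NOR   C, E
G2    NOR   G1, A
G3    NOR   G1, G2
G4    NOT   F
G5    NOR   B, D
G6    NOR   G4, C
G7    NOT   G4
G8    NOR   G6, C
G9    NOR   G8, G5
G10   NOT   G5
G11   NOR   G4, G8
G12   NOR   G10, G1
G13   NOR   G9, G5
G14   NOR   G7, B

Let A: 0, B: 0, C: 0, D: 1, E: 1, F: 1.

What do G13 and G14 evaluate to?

G13 = 0  G14 = 0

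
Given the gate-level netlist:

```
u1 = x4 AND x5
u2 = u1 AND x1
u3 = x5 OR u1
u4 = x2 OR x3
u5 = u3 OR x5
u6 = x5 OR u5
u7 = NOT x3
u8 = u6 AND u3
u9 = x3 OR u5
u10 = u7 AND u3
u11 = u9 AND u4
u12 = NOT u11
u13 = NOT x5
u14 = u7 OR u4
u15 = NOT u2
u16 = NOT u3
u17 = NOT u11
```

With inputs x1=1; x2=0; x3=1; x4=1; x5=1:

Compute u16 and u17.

u16 = 0, u17 = 0

u1 = x4 AND x5 = 1 AND 1 = 1
u3 = x5 OR u1 = 1 OR 1 = 1
u4 = x2 OR x3 = 0 OR 1 = 1
u5 = u3 OR x5 = 1 OR 1 = 1
u9 = x3 OR u5 = 1 OR 1 = 1
u11 = u9 AND u4 = 1 AND 1 = 1
u16 = NOT u3 = NOT 1 = 0
u17 = NOT u11 = NOT 1 = 0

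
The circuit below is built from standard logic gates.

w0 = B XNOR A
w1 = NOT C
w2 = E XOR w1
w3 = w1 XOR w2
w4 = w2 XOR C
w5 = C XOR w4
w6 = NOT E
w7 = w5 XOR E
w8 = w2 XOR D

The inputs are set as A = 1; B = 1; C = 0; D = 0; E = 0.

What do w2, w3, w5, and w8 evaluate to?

w2 = 1  w3 = 0  w5 = 1  w8 = 1

w1 = NOT C = NOT 0 = 1
w2 = E XOR w1 = 0 XOR 1 = 1
w3 = w1 XOR w2 = 1 XOR 1 = 0
w4 = w2 XOR C = 1 XOR 0 = 1
w5 = C XOR w4 = 0 XOR 1 = 1
w8 = w2 XOR D = 1 XOR 0 = 1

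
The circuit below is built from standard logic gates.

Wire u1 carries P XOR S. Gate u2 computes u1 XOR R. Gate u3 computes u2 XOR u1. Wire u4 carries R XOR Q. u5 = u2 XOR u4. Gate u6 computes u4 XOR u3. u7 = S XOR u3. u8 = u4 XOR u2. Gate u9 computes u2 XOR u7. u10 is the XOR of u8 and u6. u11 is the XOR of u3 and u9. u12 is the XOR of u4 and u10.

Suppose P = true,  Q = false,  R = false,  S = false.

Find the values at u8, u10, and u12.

u8 = true, u10 = true, u12 = true

u1 = P XOR S = true XOR false = true
u2 = u1 XOR R = true XOR false = true
u3 = u2 XOR u1 = true XOR true = false
u4 = R XOR Q = false XOR false = false
u6 = u4 XOR u3 = false XOR false = false
u8 = u4 XOR u2 = false XOR true = true
u10 = u8 XOR u6 = true XOR false = true
u12 = u4 XOR u10 = false XOR true = true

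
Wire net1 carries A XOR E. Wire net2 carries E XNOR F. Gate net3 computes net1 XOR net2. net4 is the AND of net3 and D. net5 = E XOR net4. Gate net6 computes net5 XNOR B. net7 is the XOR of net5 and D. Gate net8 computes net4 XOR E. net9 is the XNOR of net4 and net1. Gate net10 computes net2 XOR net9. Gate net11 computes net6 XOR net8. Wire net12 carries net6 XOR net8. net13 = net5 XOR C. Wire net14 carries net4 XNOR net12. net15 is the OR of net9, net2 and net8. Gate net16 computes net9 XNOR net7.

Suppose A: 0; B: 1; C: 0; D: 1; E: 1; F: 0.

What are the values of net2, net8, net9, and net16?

net1 = A XOR E = 0 XOR 1 = 1
net2 = E XNOR F = 1 XNOR 0 = 0
net3 = net1 XOR net2 = 1 XOR 0 = 1
net4 = net3 AND D = 1 AND 1 = 1
net5 = E XOR net4 = 1 XOR 1 = 0
net7 = net5 XOR D = 0 XOR 1 = 1
net8 = net4 XOR E = 1 XOR 1 = 0
net9 = net4 XNOR net1 = 1 XNOR 1 = 1
net16 = net9 XNOR net7 = 1 XNOR 1 = 1

net2 = 0; net8 = 0; net9 = 1; net16 = 1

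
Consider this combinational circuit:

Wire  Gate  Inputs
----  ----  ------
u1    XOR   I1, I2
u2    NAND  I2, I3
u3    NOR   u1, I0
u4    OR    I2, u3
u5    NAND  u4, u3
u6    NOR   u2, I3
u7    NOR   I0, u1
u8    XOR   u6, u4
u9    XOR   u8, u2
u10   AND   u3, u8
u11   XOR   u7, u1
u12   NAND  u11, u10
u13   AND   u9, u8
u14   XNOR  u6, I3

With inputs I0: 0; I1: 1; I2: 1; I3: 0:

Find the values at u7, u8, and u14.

u7 = 1, u8 = 1, u14 = 1

u1 = I1 XOR I2 = 1 XOR 1 = 0
u2 = I2 NAND I3 = 1 NAND 0 = 1
u3 = u1 NOR I0 = 0 NOR 0 = 1
u4 = I2 OR u3 = 1 OR 1 = 1
u6 = u2 NOR I3 = 1 NOR 0 = 0
u7 = I0 NOR u1 = 0 NOR 0 = 1
u8 = u6 XOR u4 = 0 XOR 1 = 1
u14 = u6 XNOR I3 = 0 XNOR 0 = 1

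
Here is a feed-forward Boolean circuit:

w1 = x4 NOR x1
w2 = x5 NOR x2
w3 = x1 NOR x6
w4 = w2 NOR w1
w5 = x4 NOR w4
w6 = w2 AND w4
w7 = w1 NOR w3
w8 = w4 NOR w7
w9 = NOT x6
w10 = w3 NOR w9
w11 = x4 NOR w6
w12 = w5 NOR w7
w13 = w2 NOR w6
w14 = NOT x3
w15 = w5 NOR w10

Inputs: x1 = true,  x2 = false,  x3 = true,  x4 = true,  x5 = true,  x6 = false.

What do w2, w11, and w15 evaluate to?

w1 = x4 NOR x1 = true NOR true = false
w2 = x5 NOR x2 = true NOR false = false
w3 = x1 NOR x6 = true NOR false = false
w4 = w2 NOR w1 = false NOR false = true
w5 = x4 NOR w4 = true NOR true = false
w6 = w2 AND w4 = false AND true = false
w9 = NOT x6 = NOT false = true
w10 = w3 NOR w9 = false NOR true = false
w11 = x4 NOR w6 = true NOR false = false
w15 = w5 NOR w10 = false NOR false = true

w2 = false, w11 = false, w15 = true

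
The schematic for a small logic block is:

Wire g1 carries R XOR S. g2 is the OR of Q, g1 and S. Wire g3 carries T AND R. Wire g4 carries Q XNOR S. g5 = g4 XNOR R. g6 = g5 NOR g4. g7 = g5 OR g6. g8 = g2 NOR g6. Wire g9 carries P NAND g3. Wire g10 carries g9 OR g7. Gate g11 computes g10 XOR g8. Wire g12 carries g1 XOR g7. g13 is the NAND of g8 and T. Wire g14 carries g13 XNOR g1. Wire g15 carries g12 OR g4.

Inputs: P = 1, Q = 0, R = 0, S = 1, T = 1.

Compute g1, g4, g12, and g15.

g1 = 1, g4 = 0, g12 = 0, g15 = 0

g1 = R XOR S = 0 XOR 1 = 1
g4 = Q XNOR S = 0 XNOR 1 = 0
g5 = g4 XNOR R = 0 XNOR 0 = 1
g6 = g5 NOR g4 = 1 NOR 0 = 0
g7 = g5 OR g6 = 1 OR 0 = 1
g12 = g1 XOR g7 = 1 XOR 1 = 0
g15 = g12 OR g4 = 0 OR 0 = 0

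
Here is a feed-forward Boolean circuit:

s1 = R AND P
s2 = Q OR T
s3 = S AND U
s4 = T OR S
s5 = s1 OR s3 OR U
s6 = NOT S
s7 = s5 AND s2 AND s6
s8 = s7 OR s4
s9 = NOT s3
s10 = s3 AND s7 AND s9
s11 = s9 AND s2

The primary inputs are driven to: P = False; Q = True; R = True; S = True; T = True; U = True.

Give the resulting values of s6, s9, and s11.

s6 = False, s9 = False, s11 = False

s2 = Q OR T = True OR True = True
s3 = S AND U = True AND True = True
s6 = NOT S = NOT True = False
s9 = NOT s3 = NOT True = False
s11 = s9 AND s2 = False AND True = False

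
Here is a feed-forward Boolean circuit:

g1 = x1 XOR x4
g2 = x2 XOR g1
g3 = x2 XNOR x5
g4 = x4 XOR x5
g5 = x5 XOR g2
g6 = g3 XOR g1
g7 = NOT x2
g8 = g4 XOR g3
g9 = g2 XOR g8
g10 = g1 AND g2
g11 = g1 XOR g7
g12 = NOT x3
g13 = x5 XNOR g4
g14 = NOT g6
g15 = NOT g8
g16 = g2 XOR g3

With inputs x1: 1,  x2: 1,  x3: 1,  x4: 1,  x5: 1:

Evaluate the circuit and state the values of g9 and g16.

g1 = x1 XOR x4 = 1 XOR 1 = 0
g2 = x2 XOR g1 = 1 XOR 0 = 1
g3 = x2 XNOR x5 = 1 XNOR 1 = 1
g4 = x4 XOR x5 = 1 XOR 1 = 0
g8 = g4 XOR g3 = 0 XOR 1 = 1
g9 = g2 XOR g8 = 1 XOR 1 = 0
g16 = g2 XOR g3 = 1 XOR 1 = 0

g9 = 0, g16 = 0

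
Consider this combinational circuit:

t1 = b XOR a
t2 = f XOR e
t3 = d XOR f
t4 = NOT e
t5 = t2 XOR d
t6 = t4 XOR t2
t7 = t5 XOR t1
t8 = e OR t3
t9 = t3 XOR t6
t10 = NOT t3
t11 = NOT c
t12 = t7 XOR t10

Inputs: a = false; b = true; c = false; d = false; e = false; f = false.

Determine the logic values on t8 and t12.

t8 = false  t12 = false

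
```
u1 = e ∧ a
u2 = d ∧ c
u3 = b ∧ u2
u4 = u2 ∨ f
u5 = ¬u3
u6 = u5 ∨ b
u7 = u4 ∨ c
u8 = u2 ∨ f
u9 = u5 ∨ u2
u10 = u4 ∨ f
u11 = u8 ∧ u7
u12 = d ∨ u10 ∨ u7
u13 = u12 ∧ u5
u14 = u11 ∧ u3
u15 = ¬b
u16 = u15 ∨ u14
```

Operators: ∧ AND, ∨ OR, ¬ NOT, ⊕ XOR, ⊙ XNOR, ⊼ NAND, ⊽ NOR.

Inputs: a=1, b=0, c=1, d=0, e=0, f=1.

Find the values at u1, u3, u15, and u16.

u1 = e AND a = 0 AND 1 = 0
u2 = d AND c = 0 AND 1 = 0
u3 = b AND u2 = 0 AND 0 = 0
u4 = u2 OR f = 0 OR 1 = 1
u7 = u4 OR c = 1 OR 1 = 1
u8 = u2 OR f = 0 OR 1 = 1
u11 = u8 AND u7 = 1 AND 1 = 1
u14 = u11 AND u3 = 1 AND 0 = 0
u15 = NOT b = NOT 0 = 1
u16 = u15 OR u14 = 1 OR 0 = 1

u1 = 0, u3 = 0, u15 = 1, u16 = 1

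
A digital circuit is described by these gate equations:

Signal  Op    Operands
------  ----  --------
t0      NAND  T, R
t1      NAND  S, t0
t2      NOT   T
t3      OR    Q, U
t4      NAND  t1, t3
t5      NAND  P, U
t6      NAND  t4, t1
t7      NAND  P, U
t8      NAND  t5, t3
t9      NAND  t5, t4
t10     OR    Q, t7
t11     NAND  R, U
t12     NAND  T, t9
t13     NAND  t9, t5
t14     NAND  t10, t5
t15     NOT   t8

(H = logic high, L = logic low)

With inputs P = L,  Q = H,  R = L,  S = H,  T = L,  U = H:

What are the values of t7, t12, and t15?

t7 = H; t12 = H; t15 = H

t0 = T NAND R = L NAND L = H
t1 = S NAND t0 = H NAND H = L
t3 = Q OR U = H OR H = H
t4 = t1 NAND t3 = L NAND H = H
t5 = P NAND U = L NAND H = H
t7 = P NAND U = L NAND H = H
t8 = t5 NAND t3 = H NAND H = L
t9 = t5 NAND t4 = H NAND H = L
t12 = T NAND t9 = L NAND L = H
t15 = NOT t8 = NOT L = H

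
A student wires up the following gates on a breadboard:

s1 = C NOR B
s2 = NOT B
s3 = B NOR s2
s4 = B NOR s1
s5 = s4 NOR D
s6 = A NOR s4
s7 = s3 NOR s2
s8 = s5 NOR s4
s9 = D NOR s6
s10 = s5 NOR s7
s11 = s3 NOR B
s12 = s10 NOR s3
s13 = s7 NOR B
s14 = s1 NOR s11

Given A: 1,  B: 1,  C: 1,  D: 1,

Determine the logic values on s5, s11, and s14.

s5 = 0, s11 = 0, s14 = 1

s1 = C NOR B = 1 NOR 1 = 0
s2 = NOT B = NOT 1 = 0
s3 = B NOR s2 = 1 NOR 0 = 0
s4 = B NOR s1 = 1 NOR 0 = 0
s5 = s4 NOR D = 0 NOR 1 = 0
s11 = s3 NOR B = 0 NOR 1 = 0
s14 = s1 NOR s11 = 0 NOR 0 = 1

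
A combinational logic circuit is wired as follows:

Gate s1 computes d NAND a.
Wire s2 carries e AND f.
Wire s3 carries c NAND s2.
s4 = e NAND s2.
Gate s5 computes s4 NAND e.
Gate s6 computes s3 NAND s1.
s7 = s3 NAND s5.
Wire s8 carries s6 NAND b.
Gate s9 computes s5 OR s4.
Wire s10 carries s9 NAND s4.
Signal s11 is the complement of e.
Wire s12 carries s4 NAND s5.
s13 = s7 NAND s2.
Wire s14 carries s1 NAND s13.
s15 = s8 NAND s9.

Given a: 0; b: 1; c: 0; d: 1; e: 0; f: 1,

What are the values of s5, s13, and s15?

s5 = 1, s13 = 1, s15 = 0

s1 = d NAND a = 1 NAND 0 = 1
s2 = e AND f = 0 AND 1 = 0
s3 = c NAND s2 = 0 NAND 0 = 1
s4 = e NAND s2 = 0 NAND 0 = 1
s5 = s4 NAND e = 1 NAND 0 = 1
s6 = s3 NAND s1 = 1 NAND 1 = 0
s7 = s3 NAND s5 = 1 NAND 1 = 0
s8 = s6 NAND b = 0 NAND 1 = 1
s9 = s5 OR s4 = 1 OR 1 = 1
s13 = s7 NAND s2 = 0 NAND 0 = 1
s15 = s8 NAND s9 = 1 NAND 1 = 0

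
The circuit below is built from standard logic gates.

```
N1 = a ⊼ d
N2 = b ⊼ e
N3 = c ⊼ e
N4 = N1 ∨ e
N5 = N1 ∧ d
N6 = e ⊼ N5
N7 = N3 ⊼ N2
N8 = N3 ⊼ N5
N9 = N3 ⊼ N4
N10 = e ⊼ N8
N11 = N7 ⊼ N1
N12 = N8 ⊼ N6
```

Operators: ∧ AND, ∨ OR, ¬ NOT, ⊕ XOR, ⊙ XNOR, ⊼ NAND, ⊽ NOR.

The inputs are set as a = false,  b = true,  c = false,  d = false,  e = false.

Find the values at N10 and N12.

N1 = a NAND d = false NAND false = true
N3 = c NAND e = false NAND false = true
N5 = N1 AND d = true AND false = false
N6 = e NAND N5 = false NAND false = true
N8 = N3 NAND N5 = true NAND false = true
N10 = e NAND N8 = false NAND true = true
N12 = N8 NAND N6 = true NAND true = false

N10 = true  N12 = false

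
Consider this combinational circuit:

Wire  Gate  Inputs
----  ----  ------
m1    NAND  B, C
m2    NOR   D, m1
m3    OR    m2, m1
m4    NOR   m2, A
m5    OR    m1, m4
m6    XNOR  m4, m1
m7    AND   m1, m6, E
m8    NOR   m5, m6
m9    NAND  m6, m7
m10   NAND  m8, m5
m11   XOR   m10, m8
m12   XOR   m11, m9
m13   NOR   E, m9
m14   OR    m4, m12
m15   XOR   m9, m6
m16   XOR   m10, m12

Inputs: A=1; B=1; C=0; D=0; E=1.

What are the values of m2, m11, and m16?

m2 = 0  m11 = 1  m16 = 1

m1 = B NAND C = 1 NAND 0 = 1
m2 = D NOR m1 = 0 NOR 1 = 0
m4 = m2 NOR A = 0 NOR 1 = 0
m5 = m1 OR m4 = 1 OR 0 = 1
m6 = m4 XNOR m1 = 0 XNOR 1 = 0
m7 = m1 AND m6 AND E = 1 AND 0 AND 1 = 0
m8 = m5 NOR m6 = 1 NOR 0 = 0
m9 = m6 NAND m7 = 0 NAND 0 = 1
m10 = m8 NAND m5 = 0 NAND 1 = 1
m11 = m10 XOR m8 = 1 XOR 0 = 1
m12 = m11 XOR m9 = 1 XOR 1 = 0
m16 = m10 XOR m12 = 1 XOR 0 = 1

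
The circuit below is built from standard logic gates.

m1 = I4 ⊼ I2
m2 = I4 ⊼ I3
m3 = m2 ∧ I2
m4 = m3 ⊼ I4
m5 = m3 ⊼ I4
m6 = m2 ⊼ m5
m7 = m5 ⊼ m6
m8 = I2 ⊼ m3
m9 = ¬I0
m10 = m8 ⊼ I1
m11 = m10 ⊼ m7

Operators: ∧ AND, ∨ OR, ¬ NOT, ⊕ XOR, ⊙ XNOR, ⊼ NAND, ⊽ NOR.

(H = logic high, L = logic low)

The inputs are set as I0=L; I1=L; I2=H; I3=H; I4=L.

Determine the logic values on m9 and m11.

m9 = H, m11 = L

m2 = I4 NAND I3 = L NAND H = H
m3 = m2 AND I2 = H AND H = H
m5 = m3 NAND I4 = H NAND L = H
m6 = m2 NAND m5 = H NAND H = L
m7 = m5 NAND m6 = H NAND L = H
m8 = I2 NAND m3 = H NAND H = L
m9 = NOT I0 = NOT L = H
m10 = m8 NAND I1 = L NAND L = H
m11 = m10 NAND m7 = H NAND H = L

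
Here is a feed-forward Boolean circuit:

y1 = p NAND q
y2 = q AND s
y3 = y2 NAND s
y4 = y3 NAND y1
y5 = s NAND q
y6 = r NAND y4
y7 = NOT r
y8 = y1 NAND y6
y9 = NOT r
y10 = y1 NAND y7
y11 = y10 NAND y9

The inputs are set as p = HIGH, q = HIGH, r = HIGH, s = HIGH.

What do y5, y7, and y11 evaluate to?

y1 = p NAND q = HIGH NAND HIGH = LOW
y5 = s NAND q = HIGH NAND HIGH = LOW
y7 = NOT r = NOT HIGH = LOW
y9 = NOT r = NOT HIGH = LOW
y10 = y1 NAND y7 = LOW NAND LOW = HIGH
y11 = y10 NAND y9 = HIGH NAND LOW = HIGH

y5 = LOW  y7 = LOW  y11 = HIGH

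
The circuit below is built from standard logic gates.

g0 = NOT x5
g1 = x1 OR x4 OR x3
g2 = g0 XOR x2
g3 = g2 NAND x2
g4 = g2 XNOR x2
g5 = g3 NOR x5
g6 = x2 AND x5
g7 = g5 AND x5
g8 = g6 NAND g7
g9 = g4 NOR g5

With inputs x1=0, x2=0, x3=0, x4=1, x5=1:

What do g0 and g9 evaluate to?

g0 = NOT x5 = NOT 1 = 0
g2 = g0 XOR x2 = 0 XOR 0 = 0
g3 = g2 NAND x2 = 0 NAND 0 = 1
g4 = g2 XNOR x2 = 0 XNOR 0 = 1
g5 = g3 NOR x5 = 1 NOR 1 = 0
g9 = g4 NOR g5 = 1 NOR 0 = 0

g0 = 0; g9 = 0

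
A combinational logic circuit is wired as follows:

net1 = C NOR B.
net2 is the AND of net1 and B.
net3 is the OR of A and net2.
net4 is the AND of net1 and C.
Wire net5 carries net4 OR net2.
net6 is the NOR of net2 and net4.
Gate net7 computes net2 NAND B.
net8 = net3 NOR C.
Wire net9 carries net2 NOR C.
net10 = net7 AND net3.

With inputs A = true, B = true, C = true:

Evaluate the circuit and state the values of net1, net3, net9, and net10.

net1 = false; net3 = true; net9 = false; net10 = true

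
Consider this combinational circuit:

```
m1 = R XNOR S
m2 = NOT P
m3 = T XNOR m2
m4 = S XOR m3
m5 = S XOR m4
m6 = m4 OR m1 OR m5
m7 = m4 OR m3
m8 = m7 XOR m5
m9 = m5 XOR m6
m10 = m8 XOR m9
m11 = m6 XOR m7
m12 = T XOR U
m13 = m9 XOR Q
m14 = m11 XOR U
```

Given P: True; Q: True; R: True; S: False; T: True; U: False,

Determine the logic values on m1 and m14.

m1 = False; m14 = False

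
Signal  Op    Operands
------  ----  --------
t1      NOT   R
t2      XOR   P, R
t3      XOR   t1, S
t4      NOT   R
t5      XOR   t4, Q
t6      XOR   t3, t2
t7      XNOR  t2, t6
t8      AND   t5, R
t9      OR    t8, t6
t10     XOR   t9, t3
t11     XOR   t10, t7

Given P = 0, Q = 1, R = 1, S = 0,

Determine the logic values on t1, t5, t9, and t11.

t1 = 0, t5 = 1, t9 = 1, t11 = 0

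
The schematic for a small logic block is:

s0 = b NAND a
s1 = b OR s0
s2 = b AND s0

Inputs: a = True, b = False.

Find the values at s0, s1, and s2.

s0 = b NAND a = False NAND True = True
s1 = b OR s0 = False OR True = True
s2 = b AND s0 = False AND True = False

s0 = True, s1 = True, s2 = False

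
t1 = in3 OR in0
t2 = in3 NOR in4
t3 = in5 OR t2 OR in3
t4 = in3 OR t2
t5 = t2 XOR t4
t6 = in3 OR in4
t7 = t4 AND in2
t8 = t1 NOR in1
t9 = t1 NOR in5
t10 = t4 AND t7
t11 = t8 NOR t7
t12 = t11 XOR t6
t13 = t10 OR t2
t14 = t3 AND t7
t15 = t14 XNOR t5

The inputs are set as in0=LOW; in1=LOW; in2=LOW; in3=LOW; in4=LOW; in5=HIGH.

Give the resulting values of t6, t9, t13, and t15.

t1 = in3 OR in0 = LOW OR LOW = LOW
t2 = in3 NOR in4 = LOW NOR LOW = HIGH
t3 = in5 OR t2 OR in3 = HIGH OR HIGH OR LOW = HIGH
t4 = in3 OR t2 = LOW OR HIGH = HIGH
t5 = t2 XOR t4 = HIGH XOR HIGH = LOW
t6 = in3 OR in4 = LOW OR LOW = LOW
t7 = t4 AND in2 = HIGH AND LOW = LOW
t9 = t1 NOR in5 = LOW NOR HIGH = LOW
t10 = t4 AND t7 = HIGH AND LOW = LOW
t13 = t10 OR t2 = LOW OR HIGH = HIGH
t14 = t3 AND t7 = HIGH AND LOW = LOW
t15 = t14 XNOR t5 = LOW XNOR LOW = HIGH

t6 = LOW  t9 = LOW  t13 = HIGH  t15 = HIGH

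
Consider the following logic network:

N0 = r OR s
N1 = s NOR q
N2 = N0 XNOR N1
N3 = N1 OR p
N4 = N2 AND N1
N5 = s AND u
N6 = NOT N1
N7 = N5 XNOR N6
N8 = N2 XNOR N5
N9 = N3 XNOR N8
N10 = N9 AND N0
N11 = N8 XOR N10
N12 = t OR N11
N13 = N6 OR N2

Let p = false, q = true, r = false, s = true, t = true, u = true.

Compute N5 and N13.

N5 = true, N13 = true

N0 = r OR s = false OR true = true
N1 = s NOR q = true NOR true = false
N2 = N0 XNOR N1 = true XNOR false = false
N5 = s AND u = true AND true = true
N6 = NOT N1 = NOT false = true
N13 = N6 OR N2 = true OR false = true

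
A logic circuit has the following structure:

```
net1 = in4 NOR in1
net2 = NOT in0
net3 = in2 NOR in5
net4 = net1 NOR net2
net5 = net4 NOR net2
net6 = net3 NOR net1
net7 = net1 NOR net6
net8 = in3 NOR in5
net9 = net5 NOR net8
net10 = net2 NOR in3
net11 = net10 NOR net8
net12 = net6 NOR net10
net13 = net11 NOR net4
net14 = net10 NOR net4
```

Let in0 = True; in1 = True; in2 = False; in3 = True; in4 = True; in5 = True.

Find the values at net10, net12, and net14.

net1 = in4 NOR in1 = True NOR True = False
net2 = NOT in0 = NOT True = False
net3 = in2 NOR in5 = False NOR True = False
net4 = net1 NOR net2 = False NOR False = True
net6 = net3 NOR net1 = False NOR False = True
net10 = net2 NOR in3 = False NOR True = False
net12 = net6 NOR net10 = True NOR False = False
net14 = net10 NOR net4 = False NOR True = False

net10 = False, net12 = False, net14 = False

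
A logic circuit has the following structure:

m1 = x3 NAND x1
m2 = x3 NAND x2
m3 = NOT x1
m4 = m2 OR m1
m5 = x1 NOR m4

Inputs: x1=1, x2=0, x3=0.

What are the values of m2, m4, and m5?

m2 = 1, m4 = 1, m5 = 0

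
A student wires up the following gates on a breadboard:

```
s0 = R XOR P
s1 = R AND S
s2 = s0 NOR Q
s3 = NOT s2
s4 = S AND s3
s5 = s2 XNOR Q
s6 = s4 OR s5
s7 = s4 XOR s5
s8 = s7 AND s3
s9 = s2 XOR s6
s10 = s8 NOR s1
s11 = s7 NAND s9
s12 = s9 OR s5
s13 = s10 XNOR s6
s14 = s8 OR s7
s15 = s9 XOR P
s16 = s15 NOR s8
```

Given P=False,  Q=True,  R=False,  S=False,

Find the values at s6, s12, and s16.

s6 = False, s12 = False, s16 = True

s0 = R XOR P = False XOR False = False
s2 = s0 NOR Q = False NOR True = False
s3 = NOT s2 = NOT False = True
s4 = S AND s3 = False AND True = False
s5 = s2 XNOR Q = False XNOR True = False
s6 = s4 OR s5 = False OR False = False
s7 = s4 XOR s5 = False XOR False = False
s8 = s7 AND s3 = False AND True = False
s9 = s2 XOR s6 = False XOR False = False
s12 = s9 OR s5 = False OR False = False
s15 = s9 XOR P = False XOR False = False
s16 = s15 NOR s8 = False NOR False = True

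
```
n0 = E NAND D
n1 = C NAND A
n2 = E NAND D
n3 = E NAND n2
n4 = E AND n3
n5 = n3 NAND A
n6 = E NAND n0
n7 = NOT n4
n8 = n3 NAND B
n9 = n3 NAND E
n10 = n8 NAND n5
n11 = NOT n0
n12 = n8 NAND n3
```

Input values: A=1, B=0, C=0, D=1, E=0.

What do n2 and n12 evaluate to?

n2 = 1, n12 = 0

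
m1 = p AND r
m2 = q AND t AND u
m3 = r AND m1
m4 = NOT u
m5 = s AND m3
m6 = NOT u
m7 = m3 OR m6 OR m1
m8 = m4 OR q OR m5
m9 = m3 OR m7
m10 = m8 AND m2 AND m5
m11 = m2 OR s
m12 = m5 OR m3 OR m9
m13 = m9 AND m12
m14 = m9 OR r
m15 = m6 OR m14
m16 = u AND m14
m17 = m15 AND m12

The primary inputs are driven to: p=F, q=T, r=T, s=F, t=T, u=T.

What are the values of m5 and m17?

m5 = F, m17 = F

m1 = p AND r = F AND T = F
m3 = r AND m1 = T AND F = F
m5 = s AND m3 = F AND F = F
m6 = NOT u = NOT T = F
m7 = m3 OR m6 OR m1 = F OR F OR F = F
m9 = m3 OR m7 = F OR F = F
m12 = m5 OR m3 OR m9 = F OR F OR F = F
m14 = m9 OR r = F OR T = T
m15 = m6 OR m14 = F OR T = T
m17 = m15 AND m12 = T AND F = F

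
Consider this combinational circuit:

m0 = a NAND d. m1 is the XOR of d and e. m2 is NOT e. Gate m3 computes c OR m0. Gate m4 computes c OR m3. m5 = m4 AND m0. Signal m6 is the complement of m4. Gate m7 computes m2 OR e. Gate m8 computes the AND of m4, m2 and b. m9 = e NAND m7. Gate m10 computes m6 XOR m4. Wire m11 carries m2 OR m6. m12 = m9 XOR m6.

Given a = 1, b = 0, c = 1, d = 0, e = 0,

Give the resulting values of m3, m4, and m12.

m0 = a NAND d = 1 NAND 0 = 1
m2 = NOT e = NOT 0 = 1
m3 = c OR m0 = 1 OR 1 = 1
m4 = c OR m3 = 1 OR 1 = 1
m6 = NOT m4 = NOT 1 = 0
m7 = m2 OR e = 1 OR 0 = 1
m9 = e NAND m7 = 0 NAND 1 = 1
m12 = m9 XOR m6 = 1 XOR 0 = 1

m3 = 1, m4 = 1, m12 = 1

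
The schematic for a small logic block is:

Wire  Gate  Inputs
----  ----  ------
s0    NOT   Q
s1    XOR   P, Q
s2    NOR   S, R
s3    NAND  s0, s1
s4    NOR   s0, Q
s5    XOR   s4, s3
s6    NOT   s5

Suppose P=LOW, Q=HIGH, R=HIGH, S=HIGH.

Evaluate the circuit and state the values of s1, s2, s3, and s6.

s0 = NOT Q = NOT HIGH = LOW
s1 = P XOR Q = LOW XOR HIGH = HIGH
s2 = S NOR R = HIGH NOR HIGH = LOW
s3 = s0 NAND s1 = LOW NAND HIGH = HIGH
s4 = s0 NOR Q = LOW NOR HIGH = LOW
s5 = s4 XOR s3 = LOW XOR HIGH = HIGH
s6 = NOT s5 = NOT HIGH = LOW

s1 = HIGH  s2 = LOW  s3 = HIGH  s6 = LOW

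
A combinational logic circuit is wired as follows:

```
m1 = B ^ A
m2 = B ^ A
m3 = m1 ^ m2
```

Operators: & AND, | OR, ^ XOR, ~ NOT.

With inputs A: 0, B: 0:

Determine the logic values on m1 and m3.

m1 = 0; m3 = 0

m1 = B XOR A = 0 XOR 0 = 0
m2 = B XOR A = 0 XOR 0 = 0
m3 = m1 XOR m2 = 0 XOR 0 = 0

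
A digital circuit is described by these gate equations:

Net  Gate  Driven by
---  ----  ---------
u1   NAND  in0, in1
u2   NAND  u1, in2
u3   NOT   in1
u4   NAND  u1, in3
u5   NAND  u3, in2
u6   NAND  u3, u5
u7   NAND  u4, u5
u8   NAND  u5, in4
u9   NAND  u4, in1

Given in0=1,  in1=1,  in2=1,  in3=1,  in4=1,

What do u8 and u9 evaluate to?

u8 = 0, u9 = 0

u1 = in0 NAND in1 = 1 NAND 1 = 0
u3 = NOT in1 = NOT 1 = 0
u4 = u1 NAND in3 = 0 NAND 1 = 1
u5 = u3 NAND in2 = 0 NAND 1 = 1
u8 = u5 NAND in4 = 1 NAND 1 = 0
u9 = u4 NAND in1 = 1 NAND 1 = 0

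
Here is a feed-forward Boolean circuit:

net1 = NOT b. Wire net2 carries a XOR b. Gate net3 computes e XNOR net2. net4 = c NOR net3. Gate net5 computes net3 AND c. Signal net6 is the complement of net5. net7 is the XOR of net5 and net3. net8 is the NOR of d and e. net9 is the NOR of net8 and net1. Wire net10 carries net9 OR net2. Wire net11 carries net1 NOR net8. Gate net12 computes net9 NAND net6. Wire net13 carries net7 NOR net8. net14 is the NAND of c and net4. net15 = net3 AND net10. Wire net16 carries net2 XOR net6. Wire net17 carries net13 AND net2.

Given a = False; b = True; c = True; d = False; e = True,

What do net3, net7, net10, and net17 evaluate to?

net1 = NOT b = NOT True = False
net2 = a XOR b = False XOR True = True
net3 = e XNOR net2 = True XNOR True = True
net5 = net3 AND c = True AND True = True
net7 = net5 XOR net3 = True XOR True = False
net8 = d NOR e = False NOR True = False
net9 = net8 NOR net1 = False NOR False = True
net10 = net9 OR net2 = True OR True = True
net13 = net7 NOR net8 = False NOR False = True
net17 = net13 AND net2 = True AND True = True

net3 = True, net7 = False, net10 = True, net17 = True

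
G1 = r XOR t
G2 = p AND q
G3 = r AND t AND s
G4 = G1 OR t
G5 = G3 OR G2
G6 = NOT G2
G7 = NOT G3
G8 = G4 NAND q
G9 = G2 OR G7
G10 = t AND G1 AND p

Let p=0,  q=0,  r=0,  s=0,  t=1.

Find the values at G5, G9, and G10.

G1 = r XOR t = 0 XOR 1 = 1
G2 = p AND q = 0 AND 0 = 0
G3 = r AND t AND s = 0 AND 1 AND 0 = 0
G5 = G3 OR G2 = 0 OR 0 = 0
G7 = NOT G3 = NOT 0 = 1
G9 = G2 OR G7 = 0 OR 1 = 1
G10 = t AND G1 AND p = 1 AND 1 AND 0 = 0

G5 = 0, G9 = 1, G10 = 0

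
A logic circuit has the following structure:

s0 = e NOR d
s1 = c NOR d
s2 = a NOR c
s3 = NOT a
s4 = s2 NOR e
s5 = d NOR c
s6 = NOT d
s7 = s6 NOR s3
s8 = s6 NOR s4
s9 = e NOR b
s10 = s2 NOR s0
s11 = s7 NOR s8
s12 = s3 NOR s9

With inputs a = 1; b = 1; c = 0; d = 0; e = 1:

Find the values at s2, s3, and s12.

s2 = 0  s3 = 0  s12 = 1

s2 = a NOR c = 1 NOR 0 = 0
s3 = NOT a = NOT 1 = 0
s9 = e NOR b = 1 NOR 1 = 0
s12 = s3 NOR s9 = 0 NOR 0 = 1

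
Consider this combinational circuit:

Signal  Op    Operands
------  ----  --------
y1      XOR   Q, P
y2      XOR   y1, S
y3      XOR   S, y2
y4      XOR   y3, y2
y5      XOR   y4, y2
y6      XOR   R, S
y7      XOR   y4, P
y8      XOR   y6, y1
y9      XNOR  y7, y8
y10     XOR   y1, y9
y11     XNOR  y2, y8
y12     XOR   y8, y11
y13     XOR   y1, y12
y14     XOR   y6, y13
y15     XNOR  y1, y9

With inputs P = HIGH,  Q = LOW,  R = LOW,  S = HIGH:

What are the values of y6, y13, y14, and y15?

y1 = Q XOR P = LOW XOR HIGH = HIGH
y2 = y1 XOR S = HIGH XOR HIGH = LOW
y3 = S XOR y2 = HIGH XOR LOW = HIGH
y4 = y3 XOR y2 = HIGH XOR LOW = HIGH
y6 = R XOR S = LOW XOR HIGH = HIGH
y7 = y4 XOR P = HIGH XOR HIGH = LOW
y8 = y6 XOR y1 = HIGH XOR HIGH = LOW
y9 = y7 XNOR y8 = LOW XNOR LOW = HIGH
y11 = y2 XNOR y8 = LOW XNOR LOW = HIGH
y12 = y8 XOR y11 = LOW XOR HIGH = HIGH
y13 = y1 XOR y12 = HIGH XOR HIGH = LOW
y14 = y6 XOR y13 = HIGH XOR LOW = HIGH
y15 = y1 XNOR y9 = HIGH XNOR HIGH = HIGH

y6 = HIGH; y13 = LOW; y14 = HIGH; y15 = HIGH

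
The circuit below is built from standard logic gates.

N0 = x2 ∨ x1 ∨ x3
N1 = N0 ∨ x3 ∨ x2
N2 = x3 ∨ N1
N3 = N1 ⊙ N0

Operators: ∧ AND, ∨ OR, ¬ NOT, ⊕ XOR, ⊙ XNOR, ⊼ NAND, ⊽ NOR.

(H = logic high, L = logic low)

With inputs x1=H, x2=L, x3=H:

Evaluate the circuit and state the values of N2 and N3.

N2 = H  N3 = H

N0 = x2 OR x1 OR x3 = L OR H OR H = H
N1 = N0 OR x3 OR x2 = H OR H OR L = H
N2 = x3 OR N1 = H OR H = H
N3 = N1 XNOR N0 = H XNOR H = H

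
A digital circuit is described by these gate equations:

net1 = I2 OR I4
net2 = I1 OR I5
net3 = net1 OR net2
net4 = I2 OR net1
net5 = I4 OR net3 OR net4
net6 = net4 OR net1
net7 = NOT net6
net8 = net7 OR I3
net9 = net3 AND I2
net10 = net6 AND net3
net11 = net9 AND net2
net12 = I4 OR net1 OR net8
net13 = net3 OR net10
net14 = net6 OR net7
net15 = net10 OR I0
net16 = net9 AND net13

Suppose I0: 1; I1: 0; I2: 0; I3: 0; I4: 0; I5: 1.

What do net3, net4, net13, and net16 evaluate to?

net3 = 1, net4 = 0, net13 = 1, net16 = 0

net1 = I2 OR I4 = 0 OR 0 = 0
net2 = I1 OR I5 = 0 OR 1 = 1
net3 = net1 OR net2 = 0 OR 1 = 1
net4 = I2 OR net1 = 0 OR 0 = 0
net6 = net4 OR net1 = 0 OR 0 = 0
net9 = net3 AND I2 = 1 AND 0 = 0
net10 = net6 AND net3 = 0 AND 1 = 0
net13 = net3 OR net10 = 1 OR 0 = 1
net16 = net9 AND net13 = 0 AND 1 = 0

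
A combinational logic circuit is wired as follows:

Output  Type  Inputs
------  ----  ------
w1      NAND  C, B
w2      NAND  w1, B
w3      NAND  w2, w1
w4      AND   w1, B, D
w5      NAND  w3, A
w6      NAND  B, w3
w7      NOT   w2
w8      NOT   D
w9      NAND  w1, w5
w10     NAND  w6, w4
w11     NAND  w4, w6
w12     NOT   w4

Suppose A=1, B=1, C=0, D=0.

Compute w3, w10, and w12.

w3 = 1, w10 = 1, w12 = 1

w1 = C NAND B = 0 NAND 1 = 1
w2 = w1 NAND B = 1 NAND 1 = 0
w3 = w2 NAND w1 = 0 NAND 1 = 1
w4 = w1 AND B AND D = 1 AND 1 AND 0 = 0
w6 = B NAND w3 = 1 NAND 1 = 0
w10 = w6 NAND w4 = 0 NAND 0 = 1
w12 = NOT w4 = NOT 0 = 1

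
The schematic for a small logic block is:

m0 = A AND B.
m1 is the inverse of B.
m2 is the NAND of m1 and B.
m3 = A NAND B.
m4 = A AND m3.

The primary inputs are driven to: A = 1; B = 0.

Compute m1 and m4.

m1 = NOT B = NOT 0 = 1
m3 = A NAND B = 1 NAND 0 = 1
m4 = A AND m3 = 1 AND 1 = 1

m1 = 1, m4 = 1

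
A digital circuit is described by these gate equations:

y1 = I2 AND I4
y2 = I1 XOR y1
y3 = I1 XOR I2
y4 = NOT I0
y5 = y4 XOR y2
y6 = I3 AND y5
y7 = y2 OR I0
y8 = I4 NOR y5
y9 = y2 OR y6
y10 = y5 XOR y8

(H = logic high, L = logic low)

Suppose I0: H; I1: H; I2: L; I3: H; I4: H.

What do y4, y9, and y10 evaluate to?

y1 = I2 AND I4 = L AND H = L
y2 = I1 XOR y1 = H XOR L = H
y4 = NOT I0 = NOT H = L
y5 = y4 XOR y2 = L XOR H = H
y6 = I3 AND y5 = H AND H = H
y8 = I4 NOR y5 = H NOR H = L
y9 = y2 OR y6 = H OR H = H
y10 = y5 XOR y8 = H XOR L = H

y4 = L, y9 = H, y10 = H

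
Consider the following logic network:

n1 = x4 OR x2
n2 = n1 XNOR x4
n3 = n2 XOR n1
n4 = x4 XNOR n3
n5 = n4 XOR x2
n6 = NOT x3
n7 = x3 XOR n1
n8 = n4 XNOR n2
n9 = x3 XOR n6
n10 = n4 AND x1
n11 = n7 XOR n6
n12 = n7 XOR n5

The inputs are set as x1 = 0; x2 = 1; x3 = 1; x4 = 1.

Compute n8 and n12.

n1 = x4 OR x2 = 1 OR 1 = 1
n2 = n1 XNOR x4 = 1 XNOR 1 = 1
n3 = n2 XOR n1 = 1 XOR 1 = 0
n4 = x4 XNOR n3 = 1 XNOR 0 = 0
n5 = n4 XOR x2 = 0 XOR 1 = 1
n7 = x3 XOR n1 = 1 XOR 1 = 0
n8 = n4 XNOR n2 = 0 XNOR 1 = 0
n12 = n7 XOR n5 = 0 XOR 1 = 1

n8 = 0  n12 = 1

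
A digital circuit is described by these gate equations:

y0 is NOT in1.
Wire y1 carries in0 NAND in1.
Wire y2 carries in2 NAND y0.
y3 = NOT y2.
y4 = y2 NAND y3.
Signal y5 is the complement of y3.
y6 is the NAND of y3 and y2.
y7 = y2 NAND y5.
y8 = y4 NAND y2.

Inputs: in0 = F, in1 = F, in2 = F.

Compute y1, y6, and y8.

y1 = T; y6 = T; y8 = F

y0 = NOT in1 = NOT F = T
y1 = in0 NAND in1 = F NAND F = T
y2 = in2 NAND y0 = F NAND T = T
y3 = NOT y2 = NOT T = F
y4 = y2 NAND y3 = T NAND F = T
y6 = y3 NAND y2 = F NAND T = T
y8 = y4 NAND y2 = T NAND T = F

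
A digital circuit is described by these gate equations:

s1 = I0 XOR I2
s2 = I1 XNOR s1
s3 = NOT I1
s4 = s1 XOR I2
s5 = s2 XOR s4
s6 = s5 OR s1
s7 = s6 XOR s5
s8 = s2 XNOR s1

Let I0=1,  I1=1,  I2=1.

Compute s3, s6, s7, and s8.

s1 = I0 XOR I2 = 1 XOR 1 = 0
s2 = I1 XNOR s1 = 1 XNOR 0 = 0
s3 = NOT I1 = NOT 1 = 0
s4 = s1 XOR I2 = 0 XOR 1 = 1
s5 = s2 XOR s4 = 0 XOR 1 = 1
s6 = s5 OR s1 = 1 OR 0 = 1
s7 = s6 XOR s5 = 1 XOR 1 = 0
s8 = s2 XNOR s1 = 0 XNOR 0 = 1

s3 = 0  s6 = 1  s7 = 0  s8 = 1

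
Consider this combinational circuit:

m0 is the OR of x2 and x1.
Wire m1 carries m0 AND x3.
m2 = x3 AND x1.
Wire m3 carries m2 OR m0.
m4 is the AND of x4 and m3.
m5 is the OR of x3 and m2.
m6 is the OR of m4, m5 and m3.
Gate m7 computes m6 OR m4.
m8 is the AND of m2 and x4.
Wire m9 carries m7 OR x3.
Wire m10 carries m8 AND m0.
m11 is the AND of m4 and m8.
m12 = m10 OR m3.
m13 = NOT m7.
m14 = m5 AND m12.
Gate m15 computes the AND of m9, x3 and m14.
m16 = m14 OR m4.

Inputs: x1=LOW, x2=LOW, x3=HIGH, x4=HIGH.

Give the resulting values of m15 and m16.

m15 = LOW  m16 = LOW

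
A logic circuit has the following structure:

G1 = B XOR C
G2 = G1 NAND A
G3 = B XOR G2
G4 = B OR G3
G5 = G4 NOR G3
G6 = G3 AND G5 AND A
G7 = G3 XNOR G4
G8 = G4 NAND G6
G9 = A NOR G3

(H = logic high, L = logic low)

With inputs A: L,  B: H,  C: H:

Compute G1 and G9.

G1 = B XOR C = H XOR H = L
G2 = G1 NAND A = L NAND L = H
G3 = B XOR G2 = H XOR H = L
G9 = A NOR G3 = L NOR L = H

G1 = L; G9 = H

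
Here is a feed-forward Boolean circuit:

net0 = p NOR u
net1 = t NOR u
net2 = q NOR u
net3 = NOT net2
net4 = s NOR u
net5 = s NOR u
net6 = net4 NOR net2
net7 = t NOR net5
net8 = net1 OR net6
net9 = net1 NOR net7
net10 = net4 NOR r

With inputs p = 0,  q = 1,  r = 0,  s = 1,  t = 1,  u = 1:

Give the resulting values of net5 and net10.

net5 = 0, net10 = 1

net4 = s NOR u = 1 NOR 1 = 0
net5 = s NOR u = 1 NOR 1 = 0
net10 = net4 NOR r = 0 NOR 0 = 1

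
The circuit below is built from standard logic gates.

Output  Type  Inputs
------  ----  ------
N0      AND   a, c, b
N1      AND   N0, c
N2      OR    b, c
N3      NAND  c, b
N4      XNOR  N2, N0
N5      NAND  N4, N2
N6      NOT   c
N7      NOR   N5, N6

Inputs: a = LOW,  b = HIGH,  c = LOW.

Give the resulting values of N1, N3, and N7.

N1 = LOW, N3 = HIGH, N7 = LOW

N0 = a AND c AND b = LOW AND LOW AND HIGH = LOW
N1 = N0 AND c = LOW AND LOW = LOW
N2 = b OR c = HIGH OR LOW = HIGH
N3 = c NAND b = LOW NAND HIGH = HIGH
N4 = N2 XNOR N0 = HIGH XNOR LOW = LOW
N5 = N4 NAND N2 = LOW NAND HIGH = HIGH
N6 = NOT c = NOT LOW = HIGH
N7 = N5 NOR N6 = HIGH NOR HIGH = LOW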